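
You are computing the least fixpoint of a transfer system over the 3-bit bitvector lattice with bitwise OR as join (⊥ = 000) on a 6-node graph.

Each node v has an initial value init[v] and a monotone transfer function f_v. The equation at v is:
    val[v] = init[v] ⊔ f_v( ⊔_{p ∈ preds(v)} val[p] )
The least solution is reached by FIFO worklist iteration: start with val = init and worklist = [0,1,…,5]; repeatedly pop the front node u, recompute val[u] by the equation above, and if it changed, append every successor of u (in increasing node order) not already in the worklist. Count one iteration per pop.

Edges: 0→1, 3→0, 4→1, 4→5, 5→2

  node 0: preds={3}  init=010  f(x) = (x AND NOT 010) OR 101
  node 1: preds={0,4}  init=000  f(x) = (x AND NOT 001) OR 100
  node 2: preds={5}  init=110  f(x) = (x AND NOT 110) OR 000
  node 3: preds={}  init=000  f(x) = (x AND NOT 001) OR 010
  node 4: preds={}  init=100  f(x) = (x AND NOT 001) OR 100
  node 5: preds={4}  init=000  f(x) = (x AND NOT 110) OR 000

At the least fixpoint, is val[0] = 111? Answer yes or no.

Worklist (7 pops):
  #1 pop 0: in=000 → 111 (was 010); enqueue []
  #2 pop 1: in=111 → 110 (was 000); enqueue []
  #3 pop 2: in=000 → 110 (no change)
  #4 pop 3: in=000 → 010 (was 000); enqueue [0]
  #5 pop 4: in=000 → 100 (no change)
  #6 pop 5: in=100 → 000 (no change)
  #7 pop 0: in=010 → 111 (no change)

Fixpoint:
  val[0] = 111
  val[1] = 110
  val[2] = 110
  val[3] = 010
  val[4] = 100
  val[5] = 000

yes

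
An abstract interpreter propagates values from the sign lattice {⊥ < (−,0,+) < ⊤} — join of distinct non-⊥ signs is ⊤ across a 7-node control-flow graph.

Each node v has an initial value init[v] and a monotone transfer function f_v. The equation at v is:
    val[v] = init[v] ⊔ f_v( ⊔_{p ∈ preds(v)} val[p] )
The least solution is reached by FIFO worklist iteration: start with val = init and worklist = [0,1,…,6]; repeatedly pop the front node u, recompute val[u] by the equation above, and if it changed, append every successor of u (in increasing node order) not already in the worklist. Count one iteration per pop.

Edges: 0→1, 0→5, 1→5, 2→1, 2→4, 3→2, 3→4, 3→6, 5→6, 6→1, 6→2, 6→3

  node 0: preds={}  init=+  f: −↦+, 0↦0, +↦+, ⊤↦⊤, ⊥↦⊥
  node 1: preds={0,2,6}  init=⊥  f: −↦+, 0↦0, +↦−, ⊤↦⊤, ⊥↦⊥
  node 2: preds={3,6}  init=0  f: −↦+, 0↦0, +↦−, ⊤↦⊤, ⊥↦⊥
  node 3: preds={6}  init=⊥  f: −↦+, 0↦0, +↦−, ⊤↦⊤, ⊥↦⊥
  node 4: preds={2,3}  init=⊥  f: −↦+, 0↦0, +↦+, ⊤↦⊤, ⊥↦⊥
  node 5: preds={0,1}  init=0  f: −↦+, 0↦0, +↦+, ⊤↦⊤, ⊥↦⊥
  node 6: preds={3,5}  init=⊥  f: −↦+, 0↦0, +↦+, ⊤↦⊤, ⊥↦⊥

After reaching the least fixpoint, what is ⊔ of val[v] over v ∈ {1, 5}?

Worklist (14 pops):
  #1 pop 0: in=⊥ → + (no change)
  #2 pop 1: in=⊤ → ⊤ (was ⊥); enqueue []
  #3 pop 2: in=⊥ → 0 (no change)
  #4 pop 3: in=⊥ → ⊥ (no change)
  #5 pop 4: in=0 → 0 (was ⊥); enqueue []
  #6 pop 5: in=⊤ → ⊤ (was 0); enqueue []
  #7 pop 6: in=⊤ → ⊤ (was ⊥); enqueue [1,2,3]
  #8 pop 1: in=⊤ → ⊤ (no change)
  #9 pop 2: in=⊤ → ⊤ (was 0); enqueue [1,4]
  #10 pop 3: in=⊤ → ⊤ (was ⊥); enqueue [2,6]
  #11 pop 1: in=⊤ → ⊤ (no change)
  #12 pop 4: in=⊤ → ⊤ (was 0); enqueue []
  #13 pop 2: in=⊤ → ⊤ (no change)
  #14 pop 6: in=⊤ → ⊤ (no change)

Fixpoint:
  val[0] = +
  val[1] = ⊤
  val[2] = ⊤
  val[3] = ⊤
  val[4] = ⊤
  val[5] = ⊤
  val[6] = ⊤

⊤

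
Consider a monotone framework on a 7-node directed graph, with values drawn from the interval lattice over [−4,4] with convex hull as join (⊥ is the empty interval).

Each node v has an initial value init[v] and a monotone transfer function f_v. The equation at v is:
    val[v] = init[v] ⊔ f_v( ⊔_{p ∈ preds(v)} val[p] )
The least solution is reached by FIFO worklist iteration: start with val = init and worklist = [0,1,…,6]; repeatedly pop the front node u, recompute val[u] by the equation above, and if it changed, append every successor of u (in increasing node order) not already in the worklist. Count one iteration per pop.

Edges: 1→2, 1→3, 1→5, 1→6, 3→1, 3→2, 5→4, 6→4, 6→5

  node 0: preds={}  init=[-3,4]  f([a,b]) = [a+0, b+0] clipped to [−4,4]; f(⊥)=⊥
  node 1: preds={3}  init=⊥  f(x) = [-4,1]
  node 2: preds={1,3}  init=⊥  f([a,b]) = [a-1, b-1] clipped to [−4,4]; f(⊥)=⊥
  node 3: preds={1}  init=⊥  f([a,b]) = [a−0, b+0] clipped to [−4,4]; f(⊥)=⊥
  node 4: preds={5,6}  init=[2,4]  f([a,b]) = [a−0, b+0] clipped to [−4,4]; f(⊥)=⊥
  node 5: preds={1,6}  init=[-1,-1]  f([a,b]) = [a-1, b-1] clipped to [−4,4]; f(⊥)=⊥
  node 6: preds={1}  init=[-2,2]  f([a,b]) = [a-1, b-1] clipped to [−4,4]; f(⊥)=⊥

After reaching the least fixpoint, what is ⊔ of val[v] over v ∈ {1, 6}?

Trace (11 dequeues):
  [1] u=0 | in ⊥ | out [-3,4] | ==
  [2] u=1 | in ⊥ | out [-4,1] | prev ⊥ | push {}
  [3] u=2 | in [-4,1] | out [-4,0] | prev ⊥ | push {}
  [4] u=3 | in [-4,1] | out [-4,1] | prev ⊥ | push {1,2}
  [5] u=4 | in [-2,2] | out [-2,4] | prev [2,4] | push {}
  [6] u=5 | in [-4,2] | out [-4,1] | prev [-1,-1] | push {4}
  [7] u=6 | in [-4,1] | out [-4,2] | prev [-2,2] | push {5}
  [8] u=1 | in [-4,1] | out [-4,1] | ==
  [9] u=2 | in [-4,1] | out [-4,0] | ==
  [10] u=4 | in [-4,2] | out [-4,4] | prev [-2,4] | push {}
  [11] u=5 | in [-4,2] | out [-4,1] | ==

Converged values:
  [0] [-3,4]
  [1] [-4,1]
  [2] [-4,0]
  [3] [-4,1]
  [4] [-4,4]
  [5] [-4,1]
  [6] [-4,2]

[-4,2]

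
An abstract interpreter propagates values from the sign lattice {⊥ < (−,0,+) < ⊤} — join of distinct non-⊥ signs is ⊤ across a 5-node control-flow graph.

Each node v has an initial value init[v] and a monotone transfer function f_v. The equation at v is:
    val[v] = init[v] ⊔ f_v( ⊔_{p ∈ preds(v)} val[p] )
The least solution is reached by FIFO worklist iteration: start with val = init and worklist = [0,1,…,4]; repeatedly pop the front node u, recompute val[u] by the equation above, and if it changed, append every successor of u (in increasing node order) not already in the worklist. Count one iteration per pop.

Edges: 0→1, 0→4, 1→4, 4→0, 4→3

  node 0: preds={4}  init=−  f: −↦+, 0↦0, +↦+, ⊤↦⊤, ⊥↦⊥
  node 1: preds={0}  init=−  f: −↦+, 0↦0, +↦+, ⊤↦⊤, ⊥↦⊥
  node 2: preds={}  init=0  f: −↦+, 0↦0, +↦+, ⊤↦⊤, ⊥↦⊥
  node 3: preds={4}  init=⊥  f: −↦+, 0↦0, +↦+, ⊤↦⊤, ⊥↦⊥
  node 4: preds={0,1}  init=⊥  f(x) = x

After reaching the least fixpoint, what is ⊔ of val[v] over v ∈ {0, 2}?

Iteration log — 9 steps:
  step 1. node 0  ⊔preds=⊥  new=−  stable
  step 2. node 1  ⊔preds=−  new=⊤  old=−  +wl: 
  step 3. node 2  ⊔preds=⊥  new=0  stable
  step 4. node 3  ⊔preds=⊥  new=⊥  stable
  step 5. node 4  ⊔preds=⊤  new=⊤  old=⊥  +wl: 0,3
  step 6. node 0  ⊔preds=⊤  new=⊤  old=−  +wl: 1,4
  step 7. node 3  ⊔preds=⊤  new=⊤  old=⊥  +wl: 
  step 8. node 1  ⊔preds=⊤  new=⊤  stable
  step 9. node 4  ⊔preds=⊤  new=⊤  stable

Least fixpoint reached:
  node 0: ⊤
  node 1: ⊤
  node 2: 0
  node 3: ⊤
  node 4: ⊤

⊤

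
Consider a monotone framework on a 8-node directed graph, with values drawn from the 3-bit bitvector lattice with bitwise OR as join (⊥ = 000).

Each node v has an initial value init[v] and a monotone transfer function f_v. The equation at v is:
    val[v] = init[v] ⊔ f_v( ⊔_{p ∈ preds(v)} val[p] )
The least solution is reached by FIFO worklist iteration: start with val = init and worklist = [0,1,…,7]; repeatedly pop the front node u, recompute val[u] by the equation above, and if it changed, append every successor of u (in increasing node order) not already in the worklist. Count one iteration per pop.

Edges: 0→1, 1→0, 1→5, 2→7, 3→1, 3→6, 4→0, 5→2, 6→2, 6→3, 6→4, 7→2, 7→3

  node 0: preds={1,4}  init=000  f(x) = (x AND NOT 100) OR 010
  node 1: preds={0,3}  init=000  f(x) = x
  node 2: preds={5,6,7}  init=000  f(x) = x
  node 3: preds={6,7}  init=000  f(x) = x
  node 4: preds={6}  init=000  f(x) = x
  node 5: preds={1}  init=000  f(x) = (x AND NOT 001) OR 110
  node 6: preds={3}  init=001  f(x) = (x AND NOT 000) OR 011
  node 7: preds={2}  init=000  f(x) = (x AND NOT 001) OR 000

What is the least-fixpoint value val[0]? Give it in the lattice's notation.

Iteration log — 28 steps:
  step 1. node 0  ⊔preds=000  new=010  old=000  +wl: 
  step 2. node 1  ⊔preds=010  new=010  old=000  +wl: 0
  step 3. node 2  ⊔preds=001  new=001  old=000  +wl: 
  step 4. node 3  ⊔preds=001  new=001  old=000  +wl: 1
  step 5. node 4  ⊔preds=001  new=001  old=000  +wl: 
  step 6. node 5  ⊔preds=010  new=110  old=000  +wl: 2
  step 7. node 6  ⊔preds=001  new=011  old=001  +wl: 3,4
  step 8. node 7  ⊔preds=001  new=000  stable
  step 9. node 0  ⊔preds=011  new=011  old=010  +wl: 
  step 10. node 1  ⊔preds=011  new=011  old=010  +wl: 0,5
  step 11. node 2  ⊔preds=111  new=111  old=001  +wl: 7
  step 12. node 3  ⊔preds=011  new=011  old=001  +wl: 1,6
  step 13. node 4  ⊔preds=011  new=011  old=001  +wl: 
  step 14. node 0  ⊔preds=011  new=011  stable
  step 15. node 5  ⊔preds=011  new=110  stable
  step 16. node 7  ⊔preds=111  new=110  old=000  +wl: 2,3
  step 17. node 1  ⊔preds=011  new=011  stable
  step 18. node 6  ⊔preds=011  new=011  stable
  step 19. node 2  ⊔preds=111  new=111  stable
  step 20. node 3  ⊔preds=111  new=111  old=011  +wl: 1,6
  step 21. node 1  ⊔preds=111  new=111  old=011  +wl: 0,5
  step 22. node 6  ⊔preds=111  new=111  old=011  +wl: 2,3,4
  step 23. node 0  ⊔preds=111  new=011  stable
  step 24. node 5  ⊔preds=111  new=110  stable
  step 25. node 2  ⊔preds=111  new=111  stable
  step 26. node 3  ⊔preds=111  new=111  stable
  step 27. node 4  ⊔preds=111  new=111  old=011  +wl: 0
  step 28. node 0  ⊔preds=111  new=011  stable

Least fixpoint reached:
  node 0: 011
  node 1: 111
  node 2: 111
  node 3: 111
  node 4: 111
  node 5: 110
  node 6: 111
  node 7: 110

011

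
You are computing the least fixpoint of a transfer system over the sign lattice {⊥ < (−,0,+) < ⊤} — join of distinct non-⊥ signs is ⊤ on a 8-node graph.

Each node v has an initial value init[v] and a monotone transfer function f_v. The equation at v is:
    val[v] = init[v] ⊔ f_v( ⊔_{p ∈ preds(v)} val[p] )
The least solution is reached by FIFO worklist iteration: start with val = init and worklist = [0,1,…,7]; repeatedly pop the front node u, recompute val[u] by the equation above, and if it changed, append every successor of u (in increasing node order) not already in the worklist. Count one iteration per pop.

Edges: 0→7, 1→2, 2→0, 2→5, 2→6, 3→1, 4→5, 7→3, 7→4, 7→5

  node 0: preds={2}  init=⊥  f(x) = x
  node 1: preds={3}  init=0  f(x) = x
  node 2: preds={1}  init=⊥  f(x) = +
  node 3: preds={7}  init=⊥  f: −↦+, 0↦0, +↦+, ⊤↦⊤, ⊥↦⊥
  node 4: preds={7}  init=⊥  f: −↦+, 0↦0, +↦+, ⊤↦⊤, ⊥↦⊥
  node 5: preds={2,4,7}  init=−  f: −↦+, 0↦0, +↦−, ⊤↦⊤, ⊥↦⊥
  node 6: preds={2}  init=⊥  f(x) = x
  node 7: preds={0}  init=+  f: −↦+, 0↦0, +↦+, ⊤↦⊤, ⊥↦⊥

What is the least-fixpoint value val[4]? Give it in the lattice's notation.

Iteration log — 12 steps:
  step 1. node 0  ⊔preds=⊥  new=⊥  stable
  step 2. node 1  ⊔preds=⊥  new=0  stable
  step 3. node 2  ⊔preds=0  new=+  old=⊥  +wl: 0
  step 4. node 3  ⊔preds=+  new=+  old=⊥  +wl: 1
  step 5. node 4  ⊔preds=+  new=+  old=⊥  +wl: 
  step 6. node 5  ⊔preds=+  new=−  stable
  step 7. node 6  ⊔preds=+  new=+  old=⊥  +wl: 
  step 8. node 7  ⊔preds=⊥  new=+  stable
  step 9. node 0  ⊔preds=+  new=+  old=⊥  +wl: 7
  step 10. node 1  ⊔preds=+  new=⊤  old=0  +wl: 2
  step 11. node 7  ⊔preds=+  new=+  stable
  step 12. node 2  ⊔preds=⊤  new=+  stable

Least fixpoint reached:
  node 0: +
  node 1: ⊤
  node 2: +
  node 3: +
  node 4: +
  node 5: −
  node 6: +
  node 7: +

+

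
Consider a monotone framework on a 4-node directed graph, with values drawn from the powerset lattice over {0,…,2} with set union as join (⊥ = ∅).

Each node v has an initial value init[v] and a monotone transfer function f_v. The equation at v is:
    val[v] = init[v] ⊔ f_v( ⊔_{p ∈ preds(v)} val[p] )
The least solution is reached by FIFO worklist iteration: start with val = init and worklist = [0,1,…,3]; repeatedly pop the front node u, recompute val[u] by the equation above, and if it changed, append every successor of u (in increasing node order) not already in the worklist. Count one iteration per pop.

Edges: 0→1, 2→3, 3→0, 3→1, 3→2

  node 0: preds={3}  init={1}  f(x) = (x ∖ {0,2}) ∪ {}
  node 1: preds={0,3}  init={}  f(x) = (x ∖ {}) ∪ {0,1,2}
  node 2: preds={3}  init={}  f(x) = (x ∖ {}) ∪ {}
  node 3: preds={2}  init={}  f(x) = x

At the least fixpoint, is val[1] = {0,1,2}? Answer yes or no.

Trace (4 dequeues):
  [1] u=0 | in {} | out {1} | ==
  [2] u=1 | in {1} | out {0,1,2} | prev {} | push {}
  [3] u=2 | in {} | out {} | ==
  [4] u=3 | in {} | out {} | ==

Converged values:
  [0] {1}
  [1] {0,1,2}
  [2] {}
  [3] {}

yes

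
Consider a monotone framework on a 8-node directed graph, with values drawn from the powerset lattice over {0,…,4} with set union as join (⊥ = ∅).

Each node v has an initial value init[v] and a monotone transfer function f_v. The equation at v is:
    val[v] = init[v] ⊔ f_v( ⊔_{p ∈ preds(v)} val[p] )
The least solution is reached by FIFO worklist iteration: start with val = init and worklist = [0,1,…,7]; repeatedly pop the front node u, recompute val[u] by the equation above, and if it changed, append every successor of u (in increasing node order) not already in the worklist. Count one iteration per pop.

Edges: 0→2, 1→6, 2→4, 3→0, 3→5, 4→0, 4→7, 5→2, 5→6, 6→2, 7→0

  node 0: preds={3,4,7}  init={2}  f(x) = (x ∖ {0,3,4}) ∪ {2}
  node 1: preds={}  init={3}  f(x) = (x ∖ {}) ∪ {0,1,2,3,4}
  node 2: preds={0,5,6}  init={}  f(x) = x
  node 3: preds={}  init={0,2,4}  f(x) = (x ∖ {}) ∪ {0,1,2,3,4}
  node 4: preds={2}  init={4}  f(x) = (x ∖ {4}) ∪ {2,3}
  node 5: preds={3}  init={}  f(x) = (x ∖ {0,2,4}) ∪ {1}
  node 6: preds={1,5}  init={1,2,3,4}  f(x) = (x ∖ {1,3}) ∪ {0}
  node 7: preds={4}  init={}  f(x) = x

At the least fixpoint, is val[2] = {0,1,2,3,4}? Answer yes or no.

Trace (14 dequeues):
  [1] u=0 | in {0,2,4} | out {2} | ==
  [2] u=1 | in {} | out {0,1,2,3,4} | prev {3} | push {}
  [3] u=2 | in {1,2,3,4} | out {1,2,3,4} | prev {} | push {}
  [4] u=3 | in {} | out {0,1,2,3,4} | prev {0,2,4} | push {0}
  [5] u=4 | in {1,2,3,4} | out {1,2,3,4} | prev {4} | push {}
  [6] u=5 | in {0,1,2,3,4} | out {1,3} | prev {} | push {2}
  [7] u=6 | in {0,1,2,3,4} | out {0,1,2,3,4} | prev {1,2,3,4} | push {}
  [8] u=7 | in {1,2,3,4} | out {1,2,3,4} | prev {} | push {}
  [9] u=0 | in {0,1,2,3,4} | out {1,2} | prev {2} | push {}
  [10] u=2 | in {0,1,2,3,4} | out {0,1,2,3,4} | prev {1,2,3,4} | push {4}
  [11] u=4 | in {0,1,2,3,4} | out {0,1,2,3,4} | prev {1,2,3,4} | push {0,7}
  [12] u=0 | in {0,1,2,3,4} | out {1,2} | ==
  [13] u=7 | in {0,1,2,3,4} | out {0,1,2,3,4} | prev {1,2,3,4} | push {0}
  [14] u=0 | in {0,1,2,3,4} | out {1,2} | ==

Converged values:
  [0] {1,2}
  [1] {0,1,2,3,4}
  [2] {0,1,2,3,4}
  [3] {0,1,2,3,4}
  [4] {0,1,2,3,4}
  [5] {1,3}
  [6] {0,1,2,3,4}
  [7] {0,1,2,3,4}

yes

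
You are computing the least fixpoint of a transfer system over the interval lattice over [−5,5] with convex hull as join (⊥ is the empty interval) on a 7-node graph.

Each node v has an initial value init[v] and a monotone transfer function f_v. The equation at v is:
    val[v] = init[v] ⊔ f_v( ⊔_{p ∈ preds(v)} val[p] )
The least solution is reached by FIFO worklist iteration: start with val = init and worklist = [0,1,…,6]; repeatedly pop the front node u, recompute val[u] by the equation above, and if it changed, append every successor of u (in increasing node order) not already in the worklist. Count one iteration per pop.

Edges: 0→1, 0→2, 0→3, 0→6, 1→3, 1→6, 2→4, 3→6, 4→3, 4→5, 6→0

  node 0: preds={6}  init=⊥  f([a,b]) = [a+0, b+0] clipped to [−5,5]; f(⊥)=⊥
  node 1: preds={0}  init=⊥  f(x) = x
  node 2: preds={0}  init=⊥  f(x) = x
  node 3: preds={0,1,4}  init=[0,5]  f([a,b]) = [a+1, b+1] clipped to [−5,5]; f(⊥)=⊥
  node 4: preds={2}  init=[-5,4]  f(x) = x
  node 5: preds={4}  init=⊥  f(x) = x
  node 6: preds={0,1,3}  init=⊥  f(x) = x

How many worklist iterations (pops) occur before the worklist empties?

Iteration log — 15 steps:
  step 1. node 0  ⊔preds=⊥  new=⊥  stable
  step 2. node 1  ⊔preds=⊥  new=⊥  stable
  step 3. node 2  ⊔preds=⊥  new=⊥  stable
  step 4. node 3  ⊔preds=[-5,4]  new=[-4,5]  old=[0,5]  +wl: 
  step 5. node 4  ⊔preds=⊥  new=[-5,4]  stable
  step 6. node 5  ⊔preds=[-5,4]  new=[-5,4]  old=⊥  +wl: 
  step 7. node 6  ⊔preds=[-4,5]  new=[-4,5]  old=⊥  +wl: 0
  step 8. node 0  ⊔preds=[-4,5]  new=[-4,5]  old=⊥  +wl: 1,2,3,6
  step 9. node 1  ⊔preds=[-4,5]  new=[-4,5]  old=⊥  +wl: 
  step 10. node 2  ⊔preds=[-4,5]  new=[-4,5]  old=⊥  +wl: 4
  step 11. node 3  ⊔preds=[-5,5]  new=[-4,5]  stable
  step 12. node 6  ⊔preds=[-4,5]  new=[-4,5]  stable
  step 13. node 4  ⊔preds=[-4,5]  new=[-5,5]  old=[-5,4]  +wl: 3,5
  step 14. node 3  ⊔preds=[-5,5]  new=[-4,5]  stable
  step 15. node 5  ⊔preds=[-5,5]  new=[-5,5]  old=[-5,4]  +wl: 

Least fixpoint reached:
  node 0: [-4,5]
  node 1: [-4,5]
  node 2: [-4,5]
  node 3: [-4,5]
  node 4: [-5,5]
  node 5: [-5,5]
  node 6: [-4,5]

15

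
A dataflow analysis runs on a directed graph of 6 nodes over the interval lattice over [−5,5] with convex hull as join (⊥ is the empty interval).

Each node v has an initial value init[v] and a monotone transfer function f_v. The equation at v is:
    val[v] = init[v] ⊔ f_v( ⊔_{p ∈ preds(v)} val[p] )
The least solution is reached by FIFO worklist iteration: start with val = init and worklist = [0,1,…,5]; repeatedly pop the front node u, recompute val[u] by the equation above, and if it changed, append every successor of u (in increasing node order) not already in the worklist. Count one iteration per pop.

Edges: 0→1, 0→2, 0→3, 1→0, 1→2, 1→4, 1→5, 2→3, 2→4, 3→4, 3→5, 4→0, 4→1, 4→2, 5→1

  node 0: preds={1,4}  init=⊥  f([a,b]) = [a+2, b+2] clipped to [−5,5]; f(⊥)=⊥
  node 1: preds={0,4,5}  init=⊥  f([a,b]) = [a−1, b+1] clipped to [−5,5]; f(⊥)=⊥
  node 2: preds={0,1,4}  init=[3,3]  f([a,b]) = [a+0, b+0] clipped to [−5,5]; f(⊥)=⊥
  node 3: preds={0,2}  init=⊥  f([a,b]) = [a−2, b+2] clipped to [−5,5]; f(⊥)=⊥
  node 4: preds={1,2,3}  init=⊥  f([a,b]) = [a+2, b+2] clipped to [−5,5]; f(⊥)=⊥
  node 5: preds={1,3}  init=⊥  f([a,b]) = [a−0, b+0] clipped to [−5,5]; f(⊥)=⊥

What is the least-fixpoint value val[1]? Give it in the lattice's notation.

Trace (28 dequeues):
  [1] u=0 | in ⊥ | out ⊥ | ==
  [2] u=1 | in ⊥ | out ⊥ | ==
  [3] u=2 | in ⊥ | out [3,3] | ==
  [4] u=3 | in [3,3] | out [1,5] | prev ⊥ | push {}
  [5] u=4 | in [1,5] | out [3,5] | prev ⊥ | push {0,1,2}
  [6] u=5 | in [1,5] | out [1,5] | prev ⊥ | push {}
  [7] u=0 | in [3,5] | out [5,5] | prev ⊥ | push {3}
  [8] u=1 | in [1,5] | out [0,5] | prev ⊥ | push {0,4,5}
  [9] u=2 | in [0,5] | out [0,5] | prev [3,3] | push {}
  [10] u=3 | in [0,5] | out [-2,5] | prev [1,5] | push {}
  [11] u=0 | in [0,5] | out [2,5] | prev [5,5] | push {1,2,3}
  [12] u=4 | in [-2,5] | out [0,5] | prev [3,5] | push {0}
  [13] u=5 | in [-2,5] | out [-2,5] | prev [1,5] | push {}
  [14] u=1 | in [-2,5] | out [-3,5] | prev [0,5] | push {4,5}
  [15] u=2 | in [-3,5] | out [-3,5] | prev [0,5] | push {}
  [16] u=3 | in [-3,5] | out [-5,5] | prev [-2,5] | push {}
  [17] u=0 | in [-3,5] | out [-1,5] | prev [2,5] | push {1,2,3}
  [18] u=4 | in [-5,5] | out [-3,5] | prev [0,5] | push {0}
  [19] u=5 | in [-5,5] | out [-5,5] | prev [-2,5] | push {}
  [20] u=1 | in [-5,5] | out [-5,5] | prev [-3,5] | push {4,5}
  [21] u=2 | in [-5,5] | out [-5,5] | prev [-3,5] | push {}
  [22] u=3 | in [-5,5] | out [-5,5] | ==
  [23] u=0 | in [-5,5] | out [-3,5] | prev [-1,5] | push {1,2,3}
  [24] u=4 | in [-5,5] | out [-3,5] | ==
  [25] u=5 | in [-5,5] | out [-5,5] | ==
  [26] u=1 | in [-5,5] | out [-5,5] | ==
  [27] u=2 | in [-5,5] | out [-5,5] | ==
  [28] u=3 | in [-5,5] | out [-5,5] | ==

Converged values:
  [0] [-3,5]
  [1] [-5,5]
  [2] [-5,5]
  [3] [-5,5]
  [4] [-3,5]
  [5] [-5,5]

[-5,5]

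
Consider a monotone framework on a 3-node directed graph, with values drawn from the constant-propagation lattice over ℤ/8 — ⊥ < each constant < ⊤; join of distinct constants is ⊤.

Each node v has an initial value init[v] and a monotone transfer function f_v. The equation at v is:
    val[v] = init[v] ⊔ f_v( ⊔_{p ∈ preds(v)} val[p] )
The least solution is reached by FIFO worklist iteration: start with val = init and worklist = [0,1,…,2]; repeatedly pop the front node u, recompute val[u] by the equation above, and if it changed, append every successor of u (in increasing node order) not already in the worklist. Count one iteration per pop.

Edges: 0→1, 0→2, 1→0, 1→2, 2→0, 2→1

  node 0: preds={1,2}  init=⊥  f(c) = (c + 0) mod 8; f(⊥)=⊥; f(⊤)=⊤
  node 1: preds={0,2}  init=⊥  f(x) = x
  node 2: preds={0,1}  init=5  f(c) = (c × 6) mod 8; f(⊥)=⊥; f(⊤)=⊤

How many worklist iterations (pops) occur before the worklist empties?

7

Worklist (7 pops):
  #1 pop 0: in=5 → 5 (was ⊥); enqueue []
  #2 pop 1: in=5 → 5 (was ⊥); enqueue [0]
  #3 pop 2: in=5 → ⊤ (was 5); enqueue [1]
  #4 pop 0: in=⊤ → ⊤ (was 5); enqueue [2]
  #5 pop 1: in=⊤ → ⊤ (was 5); enqueue [0]
  #6 pop 2: in=⊤ → ⊤ (no change)
  #7 pop 0: in=⊤ → ⊤ (no change)

Fixpoint:
  val[0] = ⊤
  val[1] = ⊤
  val[2] = ⊤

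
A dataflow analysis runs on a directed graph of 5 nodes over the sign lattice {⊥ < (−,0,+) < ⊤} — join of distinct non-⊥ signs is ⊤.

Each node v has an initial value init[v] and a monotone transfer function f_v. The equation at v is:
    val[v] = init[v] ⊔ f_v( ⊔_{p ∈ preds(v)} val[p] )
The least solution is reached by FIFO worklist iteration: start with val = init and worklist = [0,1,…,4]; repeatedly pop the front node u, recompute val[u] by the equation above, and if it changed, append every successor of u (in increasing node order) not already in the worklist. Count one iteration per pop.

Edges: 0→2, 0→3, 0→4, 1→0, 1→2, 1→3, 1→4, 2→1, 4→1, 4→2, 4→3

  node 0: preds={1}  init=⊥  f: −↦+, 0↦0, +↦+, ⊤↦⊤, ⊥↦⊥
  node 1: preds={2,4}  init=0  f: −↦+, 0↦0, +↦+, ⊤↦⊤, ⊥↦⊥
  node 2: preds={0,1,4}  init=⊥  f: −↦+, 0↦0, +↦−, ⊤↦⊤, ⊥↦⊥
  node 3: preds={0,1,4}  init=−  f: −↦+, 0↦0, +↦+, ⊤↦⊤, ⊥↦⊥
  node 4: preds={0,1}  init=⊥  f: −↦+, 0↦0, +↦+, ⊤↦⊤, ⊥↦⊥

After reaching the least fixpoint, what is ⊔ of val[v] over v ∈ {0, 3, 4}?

Iteration log — 8 steps:
  step 1. node 0  ⊔preds=0  new=0  old=⊥  +wl: 
  step 2. node 1  ⊔preds=⊥  new=0  stable
  step 3. node 2  ⊔preds=0  new=0  old=⊥  +wl: 1
  step 4. node 3  ⊔preds=0  new=⊤  old=−  +wl: 
  step 5. node 4  ⊔preds=0  new=0  old=⊥  +wl: 2,3
  step 6. node 1  ⊔preds=0  new=0  stable
  step 7. node 2  ⊔preds=0  new=0  stable
  step 8. node 3  ⊔preds=0  new=⊤  stable

Least fixpoint reached:
  node 0: 0
  node 1: 0
  node 2: 0
  node 3: ⊤
  node 4: 0

⊤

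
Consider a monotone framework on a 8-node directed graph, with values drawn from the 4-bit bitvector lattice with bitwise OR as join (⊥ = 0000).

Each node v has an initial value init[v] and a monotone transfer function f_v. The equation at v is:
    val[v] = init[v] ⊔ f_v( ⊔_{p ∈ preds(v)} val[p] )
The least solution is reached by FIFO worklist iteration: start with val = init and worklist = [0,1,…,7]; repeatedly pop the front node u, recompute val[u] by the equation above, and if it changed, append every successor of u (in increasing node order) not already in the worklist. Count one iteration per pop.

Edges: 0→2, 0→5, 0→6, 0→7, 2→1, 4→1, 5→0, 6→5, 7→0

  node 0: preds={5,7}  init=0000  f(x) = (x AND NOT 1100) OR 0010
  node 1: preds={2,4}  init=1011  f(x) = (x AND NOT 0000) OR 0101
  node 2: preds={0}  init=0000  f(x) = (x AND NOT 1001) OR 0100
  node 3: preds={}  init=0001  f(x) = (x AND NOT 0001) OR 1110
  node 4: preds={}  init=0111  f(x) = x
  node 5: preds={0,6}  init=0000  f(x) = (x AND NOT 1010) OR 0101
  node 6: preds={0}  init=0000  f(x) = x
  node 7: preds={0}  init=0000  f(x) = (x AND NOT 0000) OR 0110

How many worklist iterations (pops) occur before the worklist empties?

Worklist (16 pops):
  #1 pop 0: in=0000 → 0010 (was 0000); enqueue []
  #2 pop 1: in=0111 → 1111 (was 1011); enqueue []
  #3 pop 2: in=0010 → 0110 (was 0000); enqueue [1]
  #4 pop 3: in=0000 → 1111 (was 0001); enqueue []
  #5 pop 4: in=0000 → 0111 (no change)
  #6 pop 5: in=0010 → 0101 (was 0000); enqueue [0]
  #7 pop 6: in=0010 → 0010 (was 0000); enqueue [5]
  #8 pop 7: in=0010 → 0110 (was 0000); enqueue []
  #9 pop 1: in=0111 → 1111 (no change)
  #10 pop 0: in=0111 → 0011 (was 0010); enqueue [2,6,7]
  #11 pop 5: in=0011 → 0101 (no change)
  #12 pop 2: in=0011 → 0110 (no change)
  #13 pop 6: in=0011 → 0011 (was 0010); enqueue [5]
  #14 pop 7: in=0011 → 0111 (was 0110); enqueue [0]
  #15 pop 5: in=0011 → 0101 (no change)
  #16 pop 0: in=0111 → 0011 (no change)

Fixpoint:
  val[0] = 0011
  val[1] = 1111
  val[2] = 0110
  val[3] = 1111
  val[4] = 0111
  val[5] = 0101
  val[6] = 0011
  val[7] = 0111

16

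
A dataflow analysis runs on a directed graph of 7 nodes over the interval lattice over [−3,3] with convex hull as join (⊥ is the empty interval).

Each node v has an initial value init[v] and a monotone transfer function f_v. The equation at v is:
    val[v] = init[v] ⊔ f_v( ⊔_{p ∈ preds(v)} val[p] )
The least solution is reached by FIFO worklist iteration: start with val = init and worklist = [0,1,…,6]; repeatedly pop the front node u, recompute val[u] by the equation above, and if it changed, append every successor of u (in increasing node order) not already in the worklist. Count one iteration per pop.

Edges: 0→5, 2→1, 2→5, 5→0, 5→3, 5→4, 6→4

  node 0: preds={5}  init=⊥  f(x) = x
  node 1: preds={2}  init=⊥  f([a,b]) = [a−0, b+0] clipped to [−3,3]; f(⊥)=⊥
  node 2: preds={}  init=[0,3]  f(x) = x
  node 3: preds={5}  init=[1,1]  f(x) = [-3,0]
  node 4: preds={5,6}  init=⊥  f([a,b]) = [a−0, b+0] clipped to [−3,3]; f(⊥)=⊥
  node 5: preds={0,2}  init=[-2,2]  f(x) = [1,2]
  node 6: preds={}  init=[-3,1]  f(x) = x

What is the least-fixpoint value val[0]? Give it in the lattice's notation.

Worklist (7 pops):
  #1 pop 0: in=[-2,2] → [-2,2] (was ⊥); enqueue []
  #2 pop 1: in=[0,3] → [0,3] (was ⊥); enqueue []
  #3 pop 2: in=⊥ → [0,3] (no change)
  #4 pop 3: in=[-2,2] → [-3,1] (was [1,1]); enqueue []
  #5 pop 4: in=[-3,2] → [-3,2] (was ⊥); enqueue []
  #6 pop 5: in=[-2,3] → [-2,2] (no change)
  #7 pop 6: in=⊥ → [-3,1] (no change)

Fixpoint:
  val[0] = [-2,2]
  val[1] = [0,3]
  val[2] = [0,3]
  val[3] = [-3,1]
  val[4] = [-3,2]
  val[5] = [-2,2]
  val[6] = [-3,1]

[-2,2]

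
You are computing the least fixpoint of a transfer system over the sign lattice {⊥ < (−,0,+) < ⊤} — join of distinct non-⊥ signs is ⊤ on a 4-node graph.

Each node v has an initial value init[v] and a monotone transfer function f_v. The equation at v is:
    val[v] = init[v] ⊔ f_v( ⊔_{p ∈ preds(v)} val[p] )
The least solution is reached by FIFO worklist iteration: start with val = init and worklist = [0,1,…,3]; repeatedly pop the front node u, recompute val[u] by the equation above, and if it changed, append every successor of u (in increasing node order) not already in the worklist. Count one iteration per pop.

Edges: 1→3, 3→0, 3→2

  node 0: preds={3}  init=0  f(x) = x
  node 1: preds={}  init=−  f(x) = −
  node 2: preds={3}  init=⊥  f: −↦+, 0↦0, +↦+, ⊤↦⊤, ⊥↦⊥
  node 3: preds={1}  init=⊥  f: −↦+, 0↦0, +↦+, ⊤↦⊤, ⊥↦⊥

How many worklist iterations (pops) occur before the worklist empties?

Trace (6 dequeues):
  [1] u=0 | in ⊥ | out 0 | ==
  [2] u=1 | in ⊥ | out − | ==
  [3] u=2 | in ⊥ | out ⊥ | ==
  [4] u=3 | in − | out + | prev ⊥ | push {0,2}
  [5] u=0 | in + | out ⊤ | prev 0 | push {}
  [6] u=2 | in + | out + | prev ⊥ | push {}

Converged values:
  [0] ⊤
  [1] −
  [2] +
  [3] +

6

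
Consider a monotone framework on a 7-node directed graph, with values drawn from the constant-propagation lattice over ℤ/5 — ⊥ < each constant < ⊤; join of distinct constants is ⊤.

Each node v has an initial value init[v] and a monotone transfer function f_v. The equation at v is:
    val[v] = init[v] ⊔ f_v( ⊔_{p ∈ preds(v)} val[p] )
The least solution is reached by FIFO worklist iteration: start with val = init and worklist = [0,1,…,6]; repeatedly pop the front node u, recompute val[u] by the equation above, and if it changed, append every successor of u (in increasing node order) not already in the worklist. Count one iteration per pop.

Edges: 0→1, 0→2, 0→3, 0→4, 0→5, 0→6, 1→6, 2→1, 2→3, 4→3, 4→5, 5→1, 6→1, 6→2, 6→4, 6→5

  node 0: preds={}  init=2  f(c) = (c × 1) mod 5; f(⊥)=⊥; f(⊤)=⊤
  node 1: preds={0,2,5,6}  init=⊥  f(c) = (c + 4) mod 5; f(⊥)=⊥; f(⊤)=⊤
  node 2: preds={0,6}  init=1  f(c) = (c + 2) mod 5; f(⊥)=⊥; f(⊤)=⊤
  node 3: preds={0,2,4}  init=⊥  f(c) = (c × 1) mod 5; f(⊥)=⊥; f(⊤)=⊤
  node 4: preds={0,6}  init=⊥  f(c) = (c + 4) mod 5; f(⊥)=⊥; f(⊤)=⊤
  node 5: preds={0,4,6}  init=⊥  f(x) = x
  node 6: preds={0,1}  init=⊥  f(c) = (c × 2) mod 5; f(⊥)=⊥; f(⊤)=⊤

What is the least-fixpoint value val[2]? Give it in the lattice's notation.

⊤

Trace (13 dequeues):
  [1] u=0 | in ⊥ | out 2 | ==
  [2] u=1 | in ⊤ | out ⊤ | prev ⊥ | push {}
  [3] u=2 | in 2 | out ⊤ | prev 1 | push {1}
  [4] u=3 | in ⊤ | out ⊤ | prev ⊥ | push {}
  [5] u=4 | in 2 | out 1 | prev ⊥ | push {3}
  [6] u=5 | in ⊤ | out ⊤ | prev ⊥ | push {}
  [7] u=6 | in ⊤ | out ⊤ | prev ⊥ | push {2,4,5}
  [8] u=1 | in ⊤ | out ⊤ | ==
  [9] u=3 | in ⊤ | out ⊤ | ==
  [10] u=2 | in ⊤ | out ⊤ | ==
  [11] u=4 | in ⊤ | out ⊤ | prev 1 | push {3}
  [12] u=5 | in ⊤ | out ⊤ | ==
  [13] u=3 | in ⊤ | out ⊤ | ==

Converged values:
  [0] 2
  [1] ⊤
  [2] ⊤
  [3] ⊤
  [4] ⊤
  [5] ⊤
  [6] ⊤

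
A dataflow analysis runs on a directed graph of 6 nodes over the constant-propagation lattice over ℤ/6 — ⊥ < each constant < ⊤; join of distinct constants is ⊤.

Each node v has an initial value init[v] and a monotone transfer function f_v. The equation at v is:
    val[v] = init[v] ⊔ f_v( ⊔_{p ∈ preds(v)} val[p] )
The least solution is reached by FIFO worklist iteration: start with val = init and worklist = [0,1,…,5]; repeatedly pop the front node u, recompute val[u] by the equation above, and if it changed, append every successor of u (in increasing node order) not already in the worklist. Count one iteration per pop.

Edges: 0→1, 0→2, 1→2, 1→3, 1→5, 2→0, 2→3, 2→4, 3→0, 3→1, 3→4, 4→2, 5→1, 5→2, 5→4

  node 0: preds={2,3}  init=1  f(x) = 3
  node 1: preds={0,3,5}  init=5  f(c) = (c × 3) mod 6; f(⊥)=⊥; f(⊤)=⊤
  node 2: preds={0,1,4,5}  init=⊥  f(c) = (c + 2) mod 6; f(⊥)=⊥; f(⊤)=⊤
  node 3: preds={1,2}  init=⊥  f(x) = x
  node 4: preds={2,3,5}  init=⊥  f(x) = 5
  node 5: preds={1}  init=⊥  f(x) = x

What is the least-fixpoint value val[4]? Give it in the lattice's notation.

Iteration log — 10 steps:
  step 1. node 0  ⊔preds=⊥  new=⊤  old=1  +wl: 
  step 2. node 1  ⊔preds=⊤  new=⊤  old=5  +wl: 
  step 3. node 2  ⊔preds=⊤  new=⊤  old=⊥  +wl: 0
  step 4. node 3  ⊔preds=⊤  new=⊤  old=⊥  +wl: 1
  step 5. node 4  ⊔preds=⊤  new=5  old=⊥  +wl: 2
  step 6. node 5  ⊔preds=⊤  new=⊤  old=⊥  +wl: 4
  step 7. node 0  ⊔preds=⊤  new=⊤  stable
  step 8. node 1  ⊔preds=⊤  new=⊤  stable
  step 9. node 2  ⊔preds=⊤  new=⊤  stable
  step 10. node 4  ⊔preds=⊤  new=5  stable

Least fixpoint reached:
  node 0: ⊤
  node 1: ⊤
  node 2: ⊤
  node 3: ⊤
  node 4: 5
  node 5: ⊤

5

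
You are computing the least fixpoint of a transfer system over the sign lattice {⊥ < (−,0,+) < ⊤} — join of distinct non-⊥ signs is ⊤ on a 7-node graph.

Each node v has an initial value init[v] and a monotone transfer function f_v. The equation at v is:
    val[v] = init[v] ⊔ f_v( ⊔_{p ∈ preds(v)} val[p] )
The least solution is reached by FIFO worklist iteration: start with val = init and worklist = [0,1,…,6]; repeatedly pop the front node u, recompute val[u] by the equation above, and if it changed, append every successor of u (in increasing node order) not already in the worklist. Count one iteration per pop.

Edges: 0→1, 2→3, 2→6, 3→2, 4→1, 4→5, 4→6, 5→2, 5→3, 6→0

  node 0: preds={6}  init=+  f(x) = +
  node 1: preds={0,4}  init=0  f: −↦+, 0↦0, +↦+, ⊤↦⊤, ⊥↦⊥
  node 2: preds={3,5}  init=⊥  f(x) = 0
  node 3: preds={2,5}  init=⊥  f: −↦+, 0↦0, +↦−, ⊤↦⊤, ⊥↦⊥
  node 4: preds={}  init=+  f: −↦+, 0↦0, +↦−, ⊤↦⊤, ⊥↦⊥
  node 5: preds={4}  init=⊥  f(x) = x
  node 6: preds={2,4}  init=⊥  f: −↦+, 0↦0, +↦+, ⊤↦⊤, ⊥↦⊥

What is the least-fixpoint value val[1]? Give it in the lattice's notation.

⊤

Iteration log — 11 steps:
  step 1. node 0  ⊔preds=⊥  new=+  stable
  step 2. node 1  ⊔preds=+  new=⊤  old=0  +wl: 
  step 3. node 2  ⊔preds=⊥  new=0  old=⊥  +wl: 
  step 4. node 3  ⊔preds=0  new=0  old=⊥  +wl: 2
  step 5. node 4  ⊔preds=⊥  new=+  stable
  step 6. node 5  ⊔preds=+  new=+  old=⊥  +wl: 3
  step 7. node 6  ⊔preds=⊤  new=⊤  old=⊥  +wl: 0
  step 8. node 2  ⊔preds=⊤  new=0  stable
  step 9. node 3  ⊔preds=⊤  new=⊤  old=0  +wl: 2
  step 10. node 0  ⊔preds=⊤  new=+  stable
  step 11. node 2  ⊔preds=⊤  new=0  stable

Least fixpoint reached:
  node 0: +
  node 1: ⊤
  node 2: 0
  node 3: ⊤
  node 4: +
  node 5: +
  node 6: ⊤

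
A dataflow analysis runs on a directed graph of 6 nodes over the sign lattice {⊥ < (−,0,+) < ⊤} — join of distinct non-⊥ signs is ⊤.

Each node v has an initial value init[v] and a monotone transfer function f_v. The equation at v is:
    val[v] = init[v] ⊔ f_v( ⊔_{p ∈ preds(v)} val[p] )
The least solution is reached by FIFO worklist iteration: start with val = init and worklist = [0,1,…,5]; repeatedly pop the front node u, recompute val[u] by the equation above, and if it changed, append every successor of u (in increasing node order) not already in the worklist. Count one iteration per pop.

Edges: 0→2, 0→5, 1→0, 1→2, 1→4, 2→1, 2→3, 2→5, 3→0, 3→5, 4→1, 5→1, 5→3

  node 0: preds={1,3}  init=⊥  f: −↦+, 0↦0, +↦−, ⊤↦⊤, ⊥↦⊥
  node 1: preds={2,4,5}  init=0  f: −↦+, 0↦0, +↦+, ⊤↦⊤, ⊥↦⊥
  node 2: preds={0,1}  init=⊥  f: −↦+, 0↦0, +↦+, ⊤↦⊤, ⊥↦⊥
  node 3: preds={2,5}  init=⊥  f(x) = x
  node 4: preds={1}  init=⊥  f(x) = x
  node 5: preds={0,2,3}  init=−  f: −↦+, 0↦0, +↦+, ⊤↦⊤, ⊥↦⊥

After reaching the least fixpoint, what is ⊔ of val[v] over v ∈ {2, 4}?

⊤

Iteration log — 11 steps:
  step 1. node 0  ⊔preds=0  new=0  old=⊥  +wl: 
  step 2. node 1  ⊔preds=−  new=⊤  old=0  +wl: 0
  step 3. node 2  ⊔preds=⊤  new=⊤  old=⊥  +wl: 1
  step 4. node 3  ⊔preds=⊤  new=⊤  old=⊥  +wl: 
  step 5. node 4  ⊔preds=⊤  new=⊤  old=⊥  +wl: 
  step 6. node 5  ⊔preds=⊤  new=⊤  old=−  +wl: 3
  step 7. node 0  ⊔preds=⊤  new=⊤  old=0  +wl: 2,5
  step 8. node 1  ⊔preds=⊤  new=⊤  stable
  step 9. node 3  ⊔preds=⊤  new=⊤  stable
  step 10. node 2  ⊔preds=⊤  new=⊤  stable
  step 11. node 5  ⊔preds=⊤  new=⊤  stable

Least fixpoint reached:
  node 0: ⊤
  node 1: ⊤
  node 2: ⊤
  node 3: ⊤
  node 4: ⊤
  node 5: ⊤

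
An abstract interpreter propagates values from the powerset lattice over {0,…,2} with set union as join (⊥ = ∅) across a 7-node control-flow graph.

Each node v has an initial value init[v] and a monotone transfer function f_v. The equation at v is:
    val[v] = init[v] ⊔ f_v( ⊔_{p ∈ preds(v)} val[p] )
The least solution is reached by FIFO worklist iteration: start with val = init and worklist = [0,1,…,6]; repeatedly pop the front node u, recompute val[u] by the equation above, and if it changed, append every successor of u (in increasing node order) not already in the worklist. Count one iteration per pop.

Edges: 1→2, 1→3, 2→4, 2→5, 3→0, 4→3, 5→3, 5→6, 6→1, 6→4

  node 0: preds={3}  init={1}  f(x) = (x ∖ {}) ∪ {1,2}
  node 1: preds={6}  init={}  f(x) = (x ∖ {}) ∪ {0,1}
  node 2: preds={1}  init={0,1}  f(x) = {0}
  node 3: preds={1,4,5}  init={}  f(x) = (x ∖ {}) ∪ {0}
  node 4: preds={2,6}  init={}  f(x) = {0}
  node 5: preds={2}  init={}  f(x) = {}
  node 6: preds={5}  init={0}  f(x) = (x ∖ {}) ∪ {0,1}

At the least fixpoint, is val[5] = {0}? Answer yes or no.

Worklist (11 pops):
  #1 pop 0: in={} → {1,2} (was {1}); enqueue []
  #2 pop 1: in={0} → {0,1} (was {}); enqueue []
  #3 pop 2: in={0,1} → {0,1} (no change)
  #4 pop 3: in={0,1} → {0,1} (was {}); enqueue [0]
  #5 pop 4: in={0,1} → {0} (was {}); enqueue [3]
  #6 pop 5: in={0,1} → {} (no change)
  #7 pop 6: in={} → {0,1} (was {0}); enqueue [1,4]
  #8 pop 0: in={0,1} → {0,1,2} (was {1,2}); enqueue []
  #9 pop 3: in={0,1} → {0,1} (no change)
  #10 pop 1: in={0,1} → {0,1} (no change)
  #11 pop 4: in={0,1} → {0} (no change)

Fixpoint:
  val[0] = {0,1,2}
  val[1] = {0,1}
  val[2] = {0,1}
  val[3] = {0,1}
  val[4] = {0}
  val[5] = {}
  val[6] = {0,1}

no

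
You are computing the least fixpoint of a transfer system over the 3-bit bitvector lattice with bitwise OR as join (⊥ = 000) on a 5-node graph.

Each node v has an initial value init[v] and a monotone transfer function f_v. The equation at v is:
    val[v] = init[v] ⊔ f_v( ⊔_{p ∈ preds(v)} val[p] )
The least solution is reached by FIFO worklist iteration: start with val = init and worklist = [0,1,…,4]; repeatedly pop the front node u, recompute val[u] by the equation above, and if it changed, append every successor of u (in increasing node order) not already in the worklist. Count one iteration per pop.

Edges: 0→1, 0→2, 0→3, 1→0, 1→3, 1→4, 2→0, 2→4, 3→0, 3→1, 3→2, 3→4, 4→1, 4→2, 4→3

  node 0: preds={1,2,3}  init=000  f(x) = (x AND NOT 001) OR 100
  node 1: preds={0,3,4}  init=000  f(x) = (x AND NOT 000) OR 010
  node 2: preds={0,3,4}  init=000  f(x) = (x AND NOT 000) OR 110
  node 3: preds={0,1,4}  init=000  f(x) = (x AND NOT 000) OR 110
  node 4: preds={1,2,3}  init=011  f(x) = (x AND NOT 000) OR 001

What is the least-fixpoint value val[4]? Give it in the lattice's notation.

Worklist (9 pops):
  #1 pop 0: in=000 → 100 (was 000); enqueue []
  #2 pop 1: in=111 → 111 (was 000); enqueue [0]
  #3 pop 2: in=111 → 111 (was 000); enqueue []
  #4 pop 3: in=111 → 111 (was 000); enqueue [1,2]
  #5 pop 4: in=111 → 111 (was 011); enqueue [3]
  #6 pop 0: in=111 → 110 (was 100); enqueue []
  #7 pop 1: in=111 → 111 (no change)
  #8 pop 2: in=111 → 111 (no change)
  #9 pop 3: in=111 → 111 (no change)

Fixpoint:
  val[0] = 110
  val[1] = 111
  val[2] = 111
  val[3] = 111
  val[4] = 111

111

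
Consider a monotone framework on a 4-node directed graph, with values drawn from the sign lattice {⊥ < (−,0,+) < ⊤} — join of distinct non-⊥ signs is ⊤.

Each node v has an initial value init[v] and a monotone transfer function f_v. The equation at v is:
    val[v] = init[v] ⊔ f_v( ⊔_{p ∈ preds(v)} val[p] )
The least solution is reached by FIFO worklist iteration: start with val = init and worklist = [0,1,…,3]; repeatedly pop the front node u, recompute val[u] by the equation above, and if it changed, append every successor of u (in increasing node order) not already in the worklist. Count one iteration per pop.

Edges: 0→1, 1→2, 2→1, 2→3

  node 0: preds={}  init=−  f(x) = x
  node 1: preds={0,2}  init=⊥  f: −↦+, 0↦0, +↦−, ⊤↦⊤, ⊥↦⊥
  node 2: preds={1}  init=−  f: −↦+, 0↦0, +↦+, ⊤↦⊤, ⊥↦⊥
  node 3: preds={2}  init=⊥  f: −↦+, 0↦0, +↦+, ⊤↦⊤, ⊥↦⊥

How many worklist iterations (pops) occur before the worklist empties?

Trace (6 dequeues):
  [1] u=0 | in ⊥ | out − | ==
  [2] u=1 | in − | out + | prev ⊥ | push {}
  [3] u=2 | in + | out ⊤ | prev − | push {1}
  [4] u=3 | in ⊤ | out ⊤ | prev ⊥ | push {}
  [5] u=1 | in ⊤ | out ⊤ | prev + | push {2}
  [6] u=2 | in ⊤ | out ⊤ | ==

Converged values:
  [0] −
  [1] ⊤
  [2] ⊤
  [3] ⊤

6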